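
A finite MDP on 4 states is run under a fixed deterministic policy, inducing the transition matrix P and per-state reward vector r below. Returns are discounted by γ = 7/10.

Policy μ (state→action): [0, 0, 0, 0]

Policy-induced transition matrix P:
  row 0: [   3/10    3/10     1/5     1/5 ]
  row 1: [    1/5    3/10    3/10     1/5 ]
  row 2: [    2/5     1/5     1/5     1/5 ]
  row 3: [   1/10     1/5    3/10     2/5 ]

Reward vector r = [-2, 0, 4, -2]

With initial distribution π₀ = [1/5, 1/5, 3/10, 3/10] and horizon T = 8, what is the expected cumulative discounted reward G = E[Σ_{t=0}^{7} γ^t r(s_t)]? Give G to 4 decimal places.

t=0: π = [0.2000, 0.2000, 0.3000, 0.3000], E[r] = 0.2000, γ^t·E[r] = 0.200000, running G = 0.200000
t=1: π = [0.2500, 0.2400, 0.2500, 0.2600], E[r] = -0.0200, γ^t·E[r] = -0.014000, running G = 0.186000
t=2: π = [0.2490, 0.2490, 0.2500, 0.2520], E[r] = -0.0020, γ^t·E[r] = -0.000980, running G = 0.185020
t=3: π = [0.2497, 0.2498, 0.2501, 0.2504], E[r] = 0.0002, γ^t·E[r] = 0.000069, running G = 0.185089
t=4: π = [0.2500, 0.2500, 0.2500, 0.2501], E[r] = 0.0000, γ^t·E[r] = 0.000005, running G = 0.185093
t=5: π = [0.2500, 0.2500, 0.2500, 0.2500], E[r] = 0.0000, γ^t·E[r] = 0.000000, running G = 0.185093
t=6: π = [0.2500, 0.2500, 0.2500, 0.2500], E[r] = 0.0000, γ^t·E[r] = 0.000000, running G = 0.185093
t=7: π = [0.2500, 0.2500, 0.2500, 0.2500], E[r] = 0.0000, γ^t·E[r] = 0.000000, running G = 0.185093

G = 0.1851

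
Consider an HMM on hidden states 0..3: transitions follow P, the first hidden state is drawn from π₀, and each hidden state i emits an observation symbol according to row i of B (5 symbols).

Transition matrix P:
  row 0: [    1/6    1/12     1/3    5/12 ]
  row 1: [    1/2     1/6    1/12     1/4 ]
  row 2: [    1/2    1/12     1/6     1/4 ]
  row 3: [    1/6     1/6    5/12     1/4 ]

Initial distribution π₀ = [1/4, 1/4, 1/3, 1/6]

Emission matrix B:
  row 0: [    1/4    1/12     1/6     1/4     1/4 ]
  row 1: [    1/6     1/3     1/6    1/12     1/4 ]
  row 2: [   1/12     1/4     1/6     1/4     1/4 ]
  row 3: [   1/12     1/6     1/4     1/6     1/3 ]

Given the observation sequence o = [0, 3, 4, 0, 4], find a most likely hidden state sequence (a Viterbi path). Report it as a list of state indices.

t=0: δ = [6.250e-02, 4.167e-02, 2.778e-02, 1.389e-02]  (obs o_0=0)
t=1: δ = [5.208e-03, 5.787e-04, 5.208e-03, 4.340e-03]  ψ = [1, 1, 0, 0]  (obs o_1=3)
t=2: δ = [6.510e-04, 1.808e-04, 4.521e-04, 7.234e-04]  ψ = [2, 3, 3, 0]  (obs o_2=4)
t=3: δ = [5.651e-05, 2.009e-05, 2.512e-05, 2.261e-05]  ψ = [2, 3, 3, 0]  (obs o_3=0)
t=4: δ = [3.140e-06, 1.177e-06, 4.710e-06, 7.849e-06]  ψ = [2, 0, 0, 0]  (obs o_4=4)
backtrack: best end state = 3; path = [0, 3, 2, 0, 3]

path = [0, 3, 2, 0, 3]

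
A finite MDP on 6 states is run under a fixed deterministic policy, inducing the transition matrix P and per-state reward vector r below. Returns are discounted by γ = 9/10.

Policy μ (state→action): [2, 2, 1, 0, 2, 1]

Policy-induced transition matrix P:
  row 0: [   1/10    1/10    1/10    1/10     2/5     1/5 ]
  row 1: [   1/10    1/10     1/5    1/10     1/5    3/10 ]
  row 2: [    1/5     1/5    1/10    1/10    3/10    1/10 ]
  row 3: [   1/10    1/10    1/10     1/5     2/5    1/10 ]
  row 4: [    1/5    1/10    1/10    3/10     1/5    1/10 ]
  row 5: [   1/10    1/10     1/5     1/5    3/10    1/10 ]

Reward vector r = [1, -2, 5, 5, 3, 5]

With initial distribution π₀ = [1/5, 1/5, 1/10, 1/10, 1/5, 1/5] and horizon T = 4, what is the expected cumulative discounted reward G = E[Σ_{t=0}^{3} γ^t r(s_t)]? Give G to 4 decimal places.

t=0: π = [0.2000, 0.2000, 0.1000, 0.1000, 0.2000, 0.2000], E[r] = 2.4000, γ^t·E[r] = 2.400000, running G = 2.400000
t=1: π = [0.1300, 0.1100, 0.1400, 0.1700, 0.2900, 0.1600], E[r] = 3.1300, γ^t·E[r] = 2.817000, running G = 5.217000
t=2: π = [0.1430, 0.1140, 0.1270, 0.1910, 0.2900, 0.1350], E[r] = 3.0500, γ^t·E[r] = 2.470500, running G = 7.687500
t=3: π = [0.1417, 0.1127, 0.1249, 0.1906, 0.2930, 0.1371], E[r] = 3.0583, γ^t·E[r] = 2.229501, running G = 9.917001

G = 9.9170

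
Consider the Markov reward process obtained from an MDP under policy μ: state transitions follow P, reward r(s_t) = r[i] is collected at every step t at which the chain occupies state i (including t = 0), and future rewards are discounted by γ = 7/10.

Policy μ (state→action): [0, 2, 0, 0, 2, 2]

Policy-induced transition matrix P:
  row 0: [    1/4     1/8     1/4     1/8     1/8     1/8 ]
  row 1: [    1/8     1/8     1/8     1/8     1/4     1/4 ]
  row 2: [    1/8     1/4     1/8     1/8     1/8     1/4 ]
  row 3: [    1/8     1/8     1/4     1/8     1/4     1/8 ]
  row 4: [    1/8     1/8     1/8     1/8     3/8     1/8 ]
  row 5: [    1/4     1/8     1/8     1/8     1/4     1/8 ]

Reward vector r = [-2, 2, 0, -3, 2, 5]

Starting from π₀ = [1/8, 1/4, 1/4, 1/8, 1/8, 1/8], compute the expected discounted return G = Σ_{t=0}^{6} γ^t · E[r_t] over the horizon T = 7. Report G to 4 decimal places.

G = 2.6402

t=0: π = [0.1250, 0.2500, 0.2500, 0.1250, 0.1250, 0.1250], E[r] = 0.7500, γ^t·E[r] = 0.750000, running G = 0.750000
t=1: π = [0.1563, 0.1563, 0.1563, 0.1250, 0.2188, 0.1875], E[r] = 1.0000, γ^t·E[r] = 0.700000, running G = 1.450000
t=2: π = [0.1680, 0.1445, 0.1602, 0.1250, 0.2383, 0.1641], E[r] = 0.8750, γ^t·E[r] = 0.428750, running G = 1.878750
t=3: π = [0.1665, 0.1450, 0.1616, 0.1250, 0.2388, 0.1631], E[r] = 0.8750, γ^t·E[r] = 0.300125, running G = 2.178875
t=4: π = [0.1662, 0.1452, 0.1614, 0.1250, 0.2388, 0.1633], E[r] = 0.8773, γ^t·E[r] = 0.210644, running G = 2.389519
t=5: π = [0.1662, 0.1452, 0.1614, 0.1250, 0.2389, 0.1633], E[r] = 0.8774, γ^t·E[r] = 0.147469, running G = 2.536988
t=6: π = [0.1662, 0.1452, 0.1614, 0.1250, 0.2389, 0.1633], E[r] = 0.8774, γ^t·E[r] = 0.103226, running G = 2.640215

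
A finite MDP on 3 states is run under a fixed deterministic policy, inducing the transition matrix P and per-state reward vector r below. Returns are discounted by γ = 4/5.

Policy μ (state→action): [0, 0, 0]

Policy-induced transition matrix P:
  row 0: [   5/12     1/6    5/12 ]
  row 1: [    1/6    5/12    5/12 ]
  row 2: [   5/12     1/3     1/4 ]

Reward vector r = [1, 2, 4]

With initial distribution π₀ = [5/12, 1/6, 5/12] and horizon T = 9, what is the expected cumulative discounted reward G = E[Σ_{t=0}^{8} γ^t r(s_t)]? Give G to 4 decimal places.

t=0: π = [0.4167, 0.1667, 0.4167], E[r] = 2.4167, γ^t·E[r] = 2.416667, running G = 2.416667
t=1: π = [0.3750, 0.2778, 0.3472], E[r] = 2.3194, γ^t·E[r] = 1.855556, running G = 4.272222
t=2: π = [0.3472, 0.2940, 0.3588], E[r] = 2.3704, γ^t·E[r] = 1.517037, running G = 5.789259
t=3: π = [0.3432, 0.3000, 0.3569], E[r] = 2.3706, γ^t·E[r] = 1.213728, running G = 7.002988
t=4: π = [0.3417, 0.3011, 0.3572], E[r] = 2.3727, γ^t·E[r] = 0.971858, running G = 7.974846
t=5: π = [0.3414, 0.3015, 0.3571], E[r] = 2.3729, γ^t·E[r] = 0.777548, running G = 8.752394
t=6: π = [0.3413, 0.3016, 0.3571], E[r] = 2.3730, γ^t·E[r] = 0.622066, running G = 9.374459
t=7: π = [0.3413, 0.3016, 0.3571], E[r] = 2.3730, γ^t·E[r] = 0.497656, running G = 9.872115
t=8: π = [0.3413, 0.3016, 0.3571], E[r] = 2.3730, γ^t·E[r] = 0.398126, running G = 10.270241

G = 10.2702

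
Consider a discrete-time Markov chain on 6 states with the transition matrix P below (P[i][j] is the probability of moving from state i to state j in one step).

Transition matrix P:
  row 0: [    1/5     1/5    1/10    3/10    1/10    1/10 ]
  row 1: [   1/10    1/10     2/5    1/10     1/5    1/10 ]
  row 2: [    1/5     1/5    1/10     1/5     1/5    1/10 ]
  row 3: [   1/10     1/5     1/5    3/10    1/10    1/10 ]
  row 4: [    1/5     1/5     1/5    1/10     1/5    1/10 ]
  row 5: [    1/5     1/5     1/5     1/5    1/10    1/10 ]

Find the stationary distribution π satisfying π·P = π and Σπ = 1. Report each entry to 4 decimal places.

Balance equations π_j = Σ_i π_i·P[i][j]:
  π_0 = 1/5·π_0 + 1/10·π_1 + 1/5·π_2 + 1/10·π_3 + 1/5·π_4 + 1/5·π_5
  π_1 = 1/5·π_0 + 1/10·π_1 + 1/5·π_2 + 1/5·π_3 + 1/5·π_4 + 1/5·π_5
  π_2 = 1/10·π_0 + 2/5·π_1 + 1/10·π_2 + 1/5·π_3 + 1/5·π_4 + 1/5·π_5
  π_3 = 3/10·π_0 + 1/10·π_1 + 1/5·π_2 + 3/10·π_3 + 1/10·π_4 + 1/5·π_5
  π_4 = 1/10·π_0 + 1/5·π_1 + 1/5·π_2 + 1/10·π_3 + 1/5·π_4 + 1/10·π_5
  normalize: π_0 + π_1 + π_2 + π_3 + π_4 + π_5 = 1
Solving the linear system gives exactly π = [16009/99110, 2/11, 19841/99110, 2011/9911, 15219/99110, 1/10].

π = [0.1615, 0.1818, 0.2002, 0.2029, 0.1536, 0.1000]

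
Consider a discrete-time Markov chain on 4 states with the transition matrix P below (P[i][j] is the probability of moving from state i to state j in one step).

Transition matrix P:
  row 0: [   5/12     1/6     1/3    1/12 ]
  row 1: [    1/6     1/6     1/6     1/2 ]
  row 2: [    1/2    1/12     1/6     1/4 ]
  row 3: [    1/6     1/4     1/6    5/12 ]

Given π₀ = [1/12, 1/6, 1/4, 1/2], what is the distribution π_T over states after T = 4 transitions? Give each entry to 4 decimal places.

π = [0.3163, 0.1735, 0.2185, 0.2917]

t=0: π = [0.0833, 0.1667, 0.2500, 0.5000]
t=1: π = [0.2708, 0.1875, 0.1806, 0.3611]
t=2: π = [0.2946, 0.1817, 0.2118, 0.3119]
t=3: π = [0.3109, 0.1750, 0.2158, 0.2983]
t=4: π = [0.3163, 0.1735, 0.2185, 0.2917]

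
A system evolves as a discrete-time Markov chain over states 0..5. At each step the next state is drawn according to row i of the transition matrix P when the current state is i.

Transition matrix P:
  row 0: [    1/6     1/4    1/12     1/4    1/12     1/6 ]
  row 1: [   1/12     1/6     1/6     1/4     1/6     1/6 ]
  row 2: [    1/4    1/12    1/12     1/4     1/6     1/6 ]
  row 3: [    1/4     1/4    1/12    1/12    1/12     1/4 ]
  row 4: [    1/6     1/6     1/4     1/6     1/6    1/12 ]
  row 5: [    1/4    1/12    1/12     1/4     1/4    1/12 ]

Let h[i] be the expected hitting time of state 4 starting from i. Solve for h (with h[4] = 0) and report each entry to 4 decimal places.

First-step conditioning: h[4] = 0; for i ≠ 4, h[i] = 1 + Σ_k P[i][k]·h[k].
  h[0] = 1 + 1/6·h[0] + 1/4·h[1] + 1/12·h[2] + 1/4·h[3] + 1/6·h[5]
  h[1] = 1 + 1/12·h[0] + 1/6·h[1] + 1/6·h[2] + 1/4·h[3] + 1/6·h[5]
  h[2] = 1 + 1/4·h[0] + 1/12·h[1] + 1/12·h[2] + 1/4·h[3] + 1/6·h[5]
  h[3] = 1 + 1/4·h[0] + 1/4·h[1] + 1/12·h[2] + 1/12·h[3] + 1/4·h[5]
  h[5] = 1 + 1/4·h[0] + 1/12·h[1] + 1/12·h[2] + 1/4·h[3] + 1/12·h[5]
Solving the 5×5 linear system over states ≠ 4 gives exactly h = [172536/23423, 158340/23423, 160524/23423, 170796/23423, 0, 148176/23423] (h[4] = 0 is the target).

h = [7.3661, 6.7600, 6.8533, 7.2918, 0.0000, 6.3261]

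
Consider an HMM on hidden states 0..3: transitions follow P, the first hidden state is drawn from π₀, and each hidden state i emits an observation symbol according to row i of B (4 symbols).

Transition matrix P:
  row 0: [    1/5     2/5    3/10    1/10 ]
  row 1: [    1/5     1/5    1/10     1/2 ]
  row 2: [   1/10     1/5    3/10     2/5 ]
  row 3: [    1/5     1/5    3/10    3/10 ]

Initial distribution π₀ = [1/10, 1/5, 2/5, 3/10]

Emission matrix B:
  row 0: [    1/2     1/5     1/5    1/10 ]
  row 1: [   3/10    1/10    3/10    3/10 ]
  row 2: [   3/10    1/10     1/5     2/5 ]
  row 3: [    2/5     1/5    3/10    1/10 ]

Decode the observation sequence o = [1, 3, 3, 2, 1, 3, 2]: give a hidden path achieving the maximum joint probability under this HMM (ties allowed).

path = [3, 2, 2, 3, 3, 2, 3]

t=0: δ = [2.000e-02, 2.000e-02, 4.000e-02, 6.000e-02]  (obs o_0=1)
t=1: δ = [1.200e-03, 3.600e-03, 7.200e-03, 1.800e-03]  ψ = [3, 3, 3, 3]  (obs o_1=3)
t=2: δ = [7.200e-05, 4.320e-04, 8.640e-04, 2.880e-04]  ψ = [1, 2, 2, 2]  (obs o_2=3)
t=3: δ = [1.728e-05, 5.184e-05, 5.184e-05, 1.037e-04]  ψ = [1, 2, 2, 2]  (obs o_3=2)
t=4: δ = [4.147e-06, 2.074e-06, 3.110e-06, 6.221e-06]  ψ = [3, 3, 3, 3]  (obs o_4=1)
t=5: δ = [1.244e-07, 4.977e-07, 7.465e-07, 1.866e-07]  ψ = [3, 0, 3, 3]  (obs o_5=3)
t=6: δ = [1.991e-08, 4.479e-08, 4.479e-08, 8.958e-08]  ψ = [1, 2, 2, 2]  (obs o_6=2)
backtrack: best end state = 3; path = [3, 2, 2, 3, 3, 2, 3]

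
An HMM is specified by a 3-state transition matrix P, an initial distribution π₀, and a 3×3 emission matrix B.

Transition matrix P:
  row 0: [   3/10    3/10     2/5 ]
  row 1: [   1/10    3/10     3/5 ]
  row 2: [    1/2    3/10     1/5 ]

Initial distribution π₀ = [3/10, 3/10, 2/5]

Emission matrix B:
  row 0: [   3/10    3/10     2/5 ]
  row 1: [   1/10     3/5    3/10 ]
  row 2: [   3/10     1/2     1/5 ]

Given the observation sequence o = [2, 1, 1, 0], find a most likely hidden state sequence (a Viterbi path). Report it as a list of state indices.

path = [0, 1, 2, 0]

t=0: δ = [1.200e-01, 9.000e-02, 8.000e-02]  (obs o_0=2)
t=1: δ = [1.200e-02, 2.160e-02, 2.700e-02]  ψ = [2, 0, 1]  (obs o_1=1)
t=2: δ = [4.050e-03, 4.860e-03, 6.480e-03]  ψ = [2, 2, 1]  (obs o_2=1)
t=3: δ = [9.720e-04, 1.944e-04, 8.748e-04]  ψ = [2, 2, 1]  (obs o_3=0)
backtrack: best end state = 0; path = [0, 1, 2, 0]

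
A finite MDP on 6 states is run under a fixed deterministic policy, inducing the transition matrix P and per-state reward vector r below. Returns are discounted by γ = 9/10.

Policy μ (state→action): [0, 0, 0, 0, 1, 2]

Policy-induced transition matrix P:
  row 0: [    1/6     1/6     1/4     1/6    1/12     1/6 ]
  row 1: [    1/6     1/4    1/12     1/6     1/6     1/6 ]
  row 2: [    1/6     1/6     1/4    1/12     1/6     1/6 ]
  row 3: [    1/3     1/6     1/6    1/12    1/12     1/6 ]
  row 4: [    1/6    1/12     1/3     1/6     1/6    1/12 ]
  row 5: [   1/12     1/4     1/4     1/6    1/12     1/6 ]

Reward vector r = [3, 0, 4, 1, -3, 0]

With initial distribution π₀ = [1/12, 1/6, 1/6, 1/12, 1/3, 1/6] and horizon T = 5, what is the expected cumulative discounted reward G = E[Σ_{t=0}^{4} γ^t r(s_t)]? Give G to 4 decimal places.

G = 3.6362

t=0: π = [0.0833, 0.1667, 0.1667, 0.0833, 0.3333, 0.1667], E[r] = 0.0000, γ^t·E[r] = 0.000000, running G = 0.000000
t=1: π = [0.1667, 0.1667, 0.2431, 0.1458, 0.1389, 0.1389], E[r] = 1.2014, γ^t·E[r] = 1.081250, running G = 1.081250
t=2: π = [0.1794, 0.1806, 0.2216, 0.1343, 0.1291, 0.1551], E[r] = 1.1719, γ^t·E[r] = 0.949219, running G = 2.030469
t=3: π = [0.1761, 0.1839, 0.2195, 0.1370, 0.1276, 0.1559], E[r] = 1.1604, γ^t·E[r] = 0.845965, running G = 2.876434
t=4: π = [0.1765, 0.1843, 0.2186, 0.1370, 0.1276, 0.1560], E[r] = 1.1580, γ^t·E[r] = 0.759778, running G = 3.636212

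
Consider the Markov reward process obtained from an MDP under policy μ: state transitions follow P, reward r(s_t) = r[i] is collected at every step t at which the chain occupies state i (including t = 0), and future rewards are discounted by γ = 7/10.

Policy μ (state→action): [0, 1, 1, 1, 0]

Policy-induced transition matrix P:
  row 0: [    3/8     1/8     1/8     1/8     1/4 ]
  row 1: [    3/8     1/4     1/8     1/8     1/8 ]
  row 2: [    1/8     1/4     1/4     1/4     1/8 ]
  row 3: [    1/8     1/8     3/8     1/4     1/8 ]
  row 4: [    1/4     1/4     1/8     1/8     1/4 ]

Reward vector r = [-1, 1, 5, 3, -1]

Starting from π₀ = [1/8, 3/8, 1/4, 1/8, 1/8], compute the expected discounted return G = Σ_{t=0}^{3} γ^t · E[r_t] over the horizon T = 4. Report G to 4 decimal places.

t=0: π = [0.1250, 0.3750, 0.2500, 0.1250, 0.1250], E[r] = 1.7500, γ^t·E[r] = 1.750000, running G = 1.750000
t=1: π = [0.2656, 0.2188, 0.1875, 0.1719, 0.1563], E[r] = 1.2500, γ^t·E[r] = 0.875000, running G = 2.625000
t=2: π = [0.2656, 0.1953, 0.1914, 0.1699, 0.1777], E[r] = 1.2188, γ^t·E[r] = 0.597188, running G = 3.222188
t=3: π = [0.2625, 0.1956, 0.1914, 0.1702, 0.1804], E[r] = 1.2202, γ^t·E[r] = 0.418534, running G = 3.640721

G = 3.6407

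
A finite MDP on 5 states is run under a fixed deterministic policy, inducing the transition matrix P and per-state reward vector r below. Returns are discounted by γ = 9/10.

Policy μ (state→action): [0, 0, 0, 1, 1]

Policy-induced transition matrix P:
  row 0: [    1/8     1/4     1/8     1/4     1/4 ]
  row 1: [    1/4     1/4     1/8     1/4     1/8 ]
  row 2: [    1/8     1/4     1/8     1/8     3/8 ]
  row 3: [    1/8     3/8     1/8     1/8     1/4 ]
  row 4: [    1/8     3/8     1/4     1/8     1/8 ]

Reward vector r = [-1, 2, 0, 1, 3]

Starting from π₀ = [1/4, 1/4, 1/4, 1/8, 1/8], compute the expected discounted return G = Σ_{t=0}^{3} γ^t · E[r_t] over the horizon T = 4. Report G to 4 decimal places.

G = 3.8165

t=0: π = [0.2500, 0.2500, 0.2500, 0.1250, 0.1250], E[r] = 0.7500, γ^t·E[r] = 0.750000, running G = 0.750000
t=1: π = [0.1563, 0.2813, 0.1406, 0.1875, 0.2344], E[r] = 1.2969, γ^t·E[r] = 1.167188, running G = 1.917188
t=2: π = [0.1602, 0.3027, 0.1543, 0.1797, 0.2031], E[r] = 1.2344, γ^t·E[r] = 0.999844, running G = 2.917031
t=3: π = [0.1628, 0.2979, 0.1504, 0.1829, 0.2061], E[r] = 1.2339, γ^t·E[r] = 0.899503, running G = 3.816535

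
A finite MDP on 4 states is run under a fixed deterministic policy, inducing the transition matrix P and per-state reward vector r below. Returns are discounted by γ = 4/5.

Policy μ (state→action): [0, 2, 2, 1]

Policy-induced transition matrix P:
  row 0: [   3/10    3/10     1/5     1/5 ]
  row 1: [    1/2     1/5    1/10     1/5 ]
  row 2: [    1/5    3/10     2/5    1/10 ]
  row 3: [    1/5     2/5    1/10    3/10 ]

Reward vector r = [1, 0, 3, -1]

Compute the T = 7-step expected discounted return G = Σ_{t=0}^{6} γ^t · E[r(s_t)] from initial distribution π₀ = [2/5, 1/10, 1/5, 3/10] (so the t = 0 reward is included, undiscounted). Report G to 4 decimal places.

G = 2.6976

t=0: π = [0.4000, 0.1000, 0.2000, 0.3000], E[r] = 0.7000, γ^t·E[r] = 0.700000, running G = 0.700000
t=1: π = [0.2700, 0.3200, 0.2000, 0.2100], E[r] = 0.6600, γ^t·E[r] = 0.528000, running G = 1.228000
t=2: π = [0.3230, 0.2890, 0.1870, 0.2010], E[r] = 0.6830, γ^t·E[r] = 0.437120, running G = 1.665120
t=3: π = [0.3190, 0.2912, 0.1884, 0.2014], E[r] = 0.6828, γ^t·E[r] = 0.349594, running G = 2.014714
t=4: π = [0.3193, 0.2910, 0.1884, 0.2013], E[r] = 0.6832, γ^t·E[r] = 0.279847, running G = 2.294561
t=5: π = [0.3192, 0.2910, 0.1885, 0.2013], E[r] = 0.6833, γ^t·E[r] = 0.223904, running G = 2.518464
t=6: π = [0.3192, 0.2910, 0.1885, 0.2013], E[r] = 0.6833, γ^t·E[r] = 0.179129, running G = 2.697594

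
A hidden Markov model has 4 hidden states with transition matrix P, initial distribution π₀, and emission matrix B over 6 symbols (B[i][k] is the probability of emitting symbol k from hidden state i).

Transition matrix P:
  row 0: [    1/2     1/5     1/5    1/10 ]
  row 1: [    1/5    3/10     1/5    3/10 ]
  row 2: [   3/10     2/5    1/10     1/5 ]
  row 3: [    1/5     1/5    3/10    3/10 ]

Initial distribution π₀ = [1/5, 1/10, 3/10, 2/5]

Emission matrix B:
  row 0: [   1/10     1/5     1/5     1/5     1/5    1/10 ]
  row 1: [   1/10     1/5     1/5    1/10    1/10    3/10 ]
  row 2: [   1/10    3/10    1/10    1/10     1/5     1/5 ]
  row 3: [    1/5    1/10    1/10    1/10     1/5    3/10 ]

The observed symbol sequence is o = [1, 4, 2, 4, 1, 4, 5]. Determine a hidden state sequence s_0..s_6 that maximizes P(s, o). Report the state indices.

t=0: δ = [4.000e-02, 2.000e-02, 9.000e-02, 4.000e-02]  (obs o_0=1)
t=1: δ = [5.400e-03, 3.600e-03, 2.400e-03, 3.600e-03]  ψ = [2, 2, 3, 2]  (obs o_1=4)
t=2: δ = [5.400e-04, 2.160e-04, 1.080e-04, 1.080e-04]  ψ = [0, 0, 0, 1]  (obs o_2=2)
t=3: δ = [5.400e-05, 1.080e-05, 2.160e-05, 1.296e-05]  ψ = [0, 0, 0, 1]  (obs o_3=4)
t=4: δ = [5.400e-06, 2.160e-06, 3.240e-06, 5.400e-07]  ψ = [0, 0, 0, 0]  (obs o_4=1)
t=5: δ = [5.400e-07, 1.296e-07, 2.160e-07, 1.296e-07]  ψ = [0, 2, 0, 1]  (obs o_5=4)
t=6: δ = [2.700e-08, 3.240e-08, 2.160e-08, 1.620e-08]  ψ = [0, 0, 0, 0]  (obs o_6=5)
backtrack: best end state = 1; path = [2, 0, 0, 0, 0, 0, 1]

path = [2, 0, 0, 0, 0, 0, 1]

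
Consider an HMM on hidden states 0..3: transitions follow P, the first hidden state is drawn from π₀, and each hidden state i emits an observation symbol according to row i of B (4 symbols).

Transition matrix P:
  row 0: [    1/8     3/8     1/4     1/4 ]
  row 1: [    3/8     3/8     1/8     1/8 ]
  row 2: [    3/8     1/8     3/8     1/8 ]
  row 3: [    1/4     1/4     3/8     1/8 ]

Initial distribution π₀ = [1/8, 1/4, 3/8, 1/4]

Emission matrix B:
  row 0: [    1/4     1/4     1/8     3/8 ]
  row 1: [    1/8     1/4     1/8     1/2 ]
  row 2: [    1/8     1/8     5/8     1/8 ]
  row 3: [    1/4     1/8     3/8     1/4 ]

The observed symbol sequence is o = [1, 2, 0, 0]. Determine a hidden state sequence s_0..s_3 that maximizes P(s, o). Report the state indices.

t=0: δ = [3.125e-02, 6.250e-02, 4.688e-02, 3.125e-02]  (obs o_0=1)
t=1: δ = [2.930e-03, 2.930e-03, 1.099e-02, 2.930e-03]  ψ = [1, 1, 2, 0]  (obs o_1=2)
t=2: δ = [1.030e-03, 1.717e-04, 5.150e-04, 3.433e-04]  ψ = [2, 2, 2, 2]  (obs o_2=0)
t=3: δ = [4.828e-05, 4.828e-05, 3.219e-05, 6.437e-05]  ψ = [2, 0, 0, 0]  (obs o_3=0)
backtrack: best end state = 3; path = [2, 2, 0, 3]

path = [2, 2, 0, 3]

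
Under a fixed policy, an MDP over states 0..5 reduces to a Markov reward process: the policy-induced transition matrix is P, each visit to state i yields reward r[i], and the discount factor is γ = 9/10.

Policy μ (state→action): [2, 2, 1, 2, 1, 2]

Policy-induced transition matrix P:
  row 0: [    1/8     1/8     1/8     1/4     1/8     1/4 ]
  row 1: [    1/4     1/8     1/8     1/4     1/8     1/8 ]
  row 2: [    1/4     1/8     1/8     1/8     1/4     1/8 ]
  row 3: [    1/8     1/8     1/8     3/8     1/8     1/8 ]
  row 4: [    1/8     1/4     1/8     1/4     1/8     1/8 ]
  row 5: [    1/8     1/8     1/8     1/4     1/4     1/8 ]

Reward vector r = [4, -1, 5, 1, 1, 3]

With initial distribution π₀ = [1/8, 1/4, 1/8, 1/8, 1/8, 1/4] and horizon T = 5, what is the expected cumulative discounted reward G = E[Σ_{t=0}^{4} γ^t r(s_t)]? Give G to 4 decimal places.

G = 8.0262

t=0: π = [0.1250, 0.2500, 0.1250, 0.1250, 0.1250, 0.2500], E[r] = 1.8750, γ^t·E[r] = 1.875000, running G = 1.875000
t=1: π = [0.1719, 0.1406, 0.1250, 0.2500, 0.1719, 0.1406], E[r] = 2.0156, γ^t·E[r] = 1.814063, running G = 3.689063
t=2: π = [0.1582, 0.1465, 0.1250, 0.2656, 0.1582, 0.1465], E[r] = 1.9746, γ^t·E[r] = 1.599434, running G = 5.288496
t=3: π = [0.1589, 0.1448, 0.1250, 0.2676, 0.1589, 0.1448], E[r] = 1.9768, γ^t·E[r] = 1.441092, running G = 6.729588
t=4: π = [0.1587, 0.1449, 0.1250, 0.2678, 0.1587, 0.1449], E[r] = 1.9762, γ^t·E[r] = 1.296562, running G = 8.026150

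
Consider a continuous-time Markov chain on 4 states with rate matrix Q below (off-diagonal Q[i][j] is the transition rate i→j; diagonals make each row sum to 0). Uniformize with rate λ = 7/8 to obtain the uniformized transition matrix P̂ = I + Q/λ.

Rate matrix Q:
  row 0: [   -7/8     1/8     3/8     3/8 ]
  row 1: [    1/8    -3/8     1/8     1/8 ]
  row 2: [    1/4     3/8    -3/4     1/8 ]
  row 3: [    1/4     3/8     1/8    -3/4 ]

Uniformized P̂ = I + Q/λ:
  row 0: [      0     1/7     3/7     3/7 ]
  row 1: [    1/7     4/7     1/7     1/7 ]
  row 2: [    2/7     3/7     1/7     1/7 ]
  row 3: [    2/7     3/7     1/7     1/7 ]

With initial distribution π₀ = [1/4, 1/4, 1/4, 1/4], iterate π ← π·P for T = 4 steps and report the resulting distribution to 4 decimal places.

π = [0.1736, 0.4420, 0.1922, 0.1922]

t=0: π = [0.2500, 0.2500, 0.2500, 0.2500]
t=1: π = [0.1786, 0.3929, 0.2143, 0.2143]
t=2: π = [0.1786, 0.4337, 0.1939, 0.1939]
t=3: π = [0.1727, 0.4395, 0.1939, 0.1939]
t=4: π = [0.1736, 0.4420, 0.1922, 0.1922]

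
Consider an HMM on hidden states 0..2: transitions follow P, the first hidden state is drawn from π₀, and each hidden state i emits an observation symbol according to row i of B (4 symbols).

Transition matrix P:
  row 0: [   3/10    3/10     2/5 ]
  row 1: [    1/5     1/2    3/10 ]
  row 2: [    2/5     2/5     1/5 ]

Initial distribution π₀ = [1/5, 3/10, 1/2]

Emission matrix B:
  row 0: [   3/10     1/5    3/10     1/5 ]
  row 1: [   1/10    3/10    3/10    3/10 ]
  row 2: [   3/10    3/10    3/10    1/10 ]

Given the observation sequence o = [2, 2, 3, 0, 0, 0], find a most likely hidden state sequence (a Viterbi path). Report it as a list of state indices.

t=0: δ = [6.000e-02, 9.000e-02, 1.500e-01]  (obs o_0=2)
t=1: δ = [1.800e-02, 1.800e-02, 9.000e-03]  ψ = [2, 2, 2]  (obs o_1=2)
t=2: δ = [1.080e-03, 2.700e-03, 7.200e-04]  ψ = [0, 1, 0]  (obs o_2=3)
t=3: δ = [1.620e-04, 1.350e-04, 2.430e-04]  ψ = [1, 1, 1]  (obs o_3=0)
t=4: δ = [2.916e-05, 9.720e-06, 1.944e-05]  ψ = [2, 2, 0]  (obs o_4=0)
t=5: δ = [2.624e-06, 8.748e-07, 3.499e-06]  ψ = [0, 0, 0]  (obs o_5=0)
backtrack: best end state = 2; path = [2, 1, 1, 2, 0, 2]

path = [2, 1, 1, 2, 0, 2]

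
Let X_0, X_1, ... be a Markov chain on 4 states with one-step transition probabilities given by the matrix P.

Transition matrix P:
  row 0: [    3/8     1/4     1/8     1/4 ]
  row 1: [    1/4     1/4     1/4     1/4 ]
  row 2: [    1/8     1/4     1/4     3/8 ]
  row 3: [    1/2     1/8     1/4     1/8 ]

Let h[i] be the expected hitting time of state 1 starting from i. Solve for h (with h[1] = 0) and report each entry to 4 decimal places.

h = [4.5505, 0.0000, 4.6239, 5.0642]

First-step conditioning: h[1] = 0; for i ≠ 1, h[i] = 1 + Σ_k P[i][k]·h[k].
  h[0] = 1 + 3/8·h[0] + 1/8·h[2] + 1/4·h[3]
  h[2] = 1 + 1/8·h[0] + 1/4·h[2] + 3/8·h[3]
  h[3] = 1 + 1/2·h[0] + 1/4·h[2] + 1/8·h[3]
Solving the 3×3 linear system over states ≠ 1 gives exactly h = [496/109, 0, 504/109, 552/109] (h[1] = 0 is the target).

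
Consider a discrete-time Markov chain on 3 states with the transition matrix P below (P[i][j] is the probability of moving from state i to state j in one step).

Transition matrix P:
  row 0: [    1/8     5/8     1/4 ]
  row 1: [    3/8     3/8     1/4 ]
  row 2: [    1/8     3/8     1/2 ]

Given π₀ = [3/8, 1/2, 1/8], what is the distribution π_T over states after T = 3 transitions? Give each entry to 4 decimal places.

t=0: π = [0.3750, 0.5000, 0.1250]
t=1: π = [0.2500, 0.4688, 0.2813]
t=2: π = [0.2422, 0.4375, 0.3203]
t=3: π = [0.2344, 0.4355, 0.3301]

π = [0.2344, 0.4355, 0.3301]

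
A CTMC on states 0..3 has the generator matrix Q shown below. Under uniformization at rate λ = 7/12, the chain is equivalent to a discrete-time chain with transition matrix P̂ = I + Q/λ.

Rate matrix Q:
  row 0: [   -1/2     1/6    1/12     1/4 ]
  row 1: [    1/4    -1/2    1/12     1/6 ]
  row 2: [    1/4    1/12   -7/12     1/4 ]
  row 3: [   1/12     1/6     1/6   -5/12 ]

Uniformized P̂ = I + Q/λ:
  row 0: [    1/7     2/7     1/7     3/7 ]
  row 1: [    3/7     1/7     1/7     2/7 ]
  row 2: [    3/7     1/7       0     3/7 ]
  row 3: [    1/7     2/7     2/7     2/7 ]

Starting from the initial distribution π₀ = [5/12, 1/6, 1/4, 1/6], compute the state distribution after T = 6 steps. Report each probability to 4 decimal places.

t=0: π = [0.4167, 0.1667, 0.2500, 0.1667]
t=1: π = [0.2619, 0.2262, 0.1310, 0.3810]
t=2: π = [0.2449, 0.2347, 0.1786, 0.3418]
t=3: π = [0.2609, 0.2267, 0.1662, 0.3462]
t=4: π = [0.2551, 0.2296, 0.1686, 0.3467]
t=5: π = [0.2566, 0.2288, 0.1683, 0.3462]
t=6: π = [0.2563, 0.2290, 0.1683, 0.3464]

π = [0.2563, 0.2290, 0.1683, 0.3464]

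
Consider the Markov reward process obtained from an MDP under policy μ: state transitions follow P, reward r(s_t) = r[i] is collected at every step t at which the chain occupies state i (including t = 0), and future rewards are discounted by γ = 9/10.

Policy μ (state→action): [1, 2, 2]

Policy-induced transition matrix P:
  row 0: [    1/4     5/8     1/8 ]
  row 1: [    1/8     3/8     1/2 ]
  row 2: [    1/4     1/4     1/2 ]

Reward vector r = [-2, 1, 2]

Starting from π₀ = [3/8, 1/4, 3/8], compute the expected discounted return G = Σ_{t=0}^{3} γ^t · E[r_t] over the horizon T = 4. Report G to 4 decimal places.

G = 2.1500

t=0: π = [0.3750, 0.2500, 0.3750], E[r] = 0.2500, γ^t·E[r] = 0.250000, running G = 0.250000
t=1: π = [0.2188, 0.4219, 0.3594], E[r] = 0.7031, γ^t·E[r] = 0.632813, running G = 0.882813
t=2: π = [0.1973, 0.3848, 0.4180], E[r] = 0.8262, γ^t·E[r] = 0.669199, running G = 1.552012
t=3: π = [0.2019, 0.3721, 0.4260], E[r] = 0.8203, γ^t·E[r] = 0.598008, running G = 2.150020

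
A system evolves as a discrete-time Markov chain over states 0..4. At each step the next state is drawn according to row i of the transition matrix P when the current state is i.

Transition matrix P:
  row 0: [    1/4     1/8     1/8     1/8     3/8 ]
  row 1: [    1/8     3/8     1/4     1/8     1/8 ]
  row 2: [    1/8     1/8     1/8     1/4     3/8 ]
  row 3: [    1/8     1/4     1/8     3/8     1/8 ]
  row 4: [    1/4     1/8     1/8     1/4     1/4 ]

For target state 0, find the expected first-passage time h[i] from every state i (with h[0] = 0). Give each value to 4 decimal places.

First-step conditioning: h[0] = 0; for i ≠ 0, h[i] = 1 + Σ_k P[i][k]·h[k].
  h[1] = 1 + 3/8·h[1] + 1/4·h[2] + 1/8·h[3] + 1/8·h[4]
  h[2] = 1 + 1/8·h[1] + 1/8·h[2] + 1/4·h[3] + 3/8·h[4]
  h[3] = 1 + 1/4·h[1] + 1/8·h[2] + 3/8·h[3] + 1/8·h[4]
  h[4] = 1 + 1/8·h[1] + 1/8·h[2] + 1/4·h[3] + 1/4·h[4]
Solving the 4×4 linear system over states ≠ 0 gives exactly h = [0, 114/17, 774/119, 802/119, 688/119] (h[0] = 0 is the target).

h = [0.0000, 6.7059, 6.5042, 6.7395, 5.7815]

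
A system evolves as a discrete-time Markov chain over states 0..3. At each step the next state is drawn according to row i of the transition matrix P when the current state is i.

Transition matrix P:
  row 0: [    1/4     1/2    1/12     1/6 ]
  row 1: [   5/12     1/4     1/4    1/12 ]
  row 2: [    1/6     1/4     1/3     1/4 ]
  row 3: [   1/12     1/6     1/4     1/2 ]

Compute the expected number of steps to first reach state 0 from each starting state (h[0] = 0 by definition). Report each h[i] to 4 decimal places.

h = [0.0000, 3.6378, 5.0079, 5.7165]

First-step conditioning: h[0] = 0; for i ≠ 0, h[i] = 1 + Σ_k P[i][k]·h[k].
  h[1] = 1 + 1/4·h[1] + 1/4·h[2] + 1/12·h[3]
  h[2] = 1 + 1/4·h[1] + 1/3·h[2] + 1/4·h[3]
  h[3] = 1 + 1/6·h[1] + 1/4·h[2] + 1/2·h[3]
Solving the 3×3 linear system over states ≠ 0 gives exactly h = [0, 462/127, 636/127, 726/127] (h[0] = 0 is the target).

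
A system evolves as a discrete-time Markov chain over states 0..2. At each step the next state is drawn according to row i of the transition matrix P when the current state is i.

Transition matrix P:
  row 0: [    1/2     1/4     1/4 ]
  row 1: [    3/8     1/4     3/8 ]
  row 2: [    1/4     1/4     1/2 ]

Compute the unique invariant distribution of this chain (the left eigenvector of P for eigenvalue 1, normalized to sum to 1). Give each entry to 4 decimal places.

π = [0.3750, 0.2500, 0.3750]

Balance equations π_j = Σ_i π_i·P[i][j]:
  π_0 = 1/2·π_0 + 3/8·π_1 + 1/4·π_2
  π_1 = 1/4·π_0 + 1/4·π_1 + 1/4·π_2
  normalize: π_0 + π_1 + π_2 = 1
Solving the linear system gives exactly π = [3/8, 1/4, 3/8].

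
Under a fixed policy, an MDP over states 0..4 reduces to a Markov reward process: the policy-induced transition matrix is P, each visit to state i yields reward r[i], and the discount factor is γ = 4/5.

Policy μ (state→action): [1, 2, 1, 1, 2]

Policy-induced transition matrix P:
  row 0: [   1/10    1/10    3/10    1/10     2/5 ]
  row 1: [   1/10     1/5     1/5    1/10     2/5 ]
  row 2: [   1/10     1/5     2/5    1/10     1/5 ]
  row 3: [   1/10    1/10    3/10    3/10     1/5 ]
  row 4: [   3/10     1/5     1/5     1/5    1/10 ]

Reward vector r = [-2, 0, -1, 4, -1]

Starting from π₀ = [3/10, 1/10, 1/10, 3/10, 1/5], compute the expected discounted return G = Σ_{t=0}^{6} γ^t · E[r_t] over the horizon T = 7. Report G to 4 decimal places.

G = -0.1969

t=0: π = [0.3000, 0.1000, 0.1000, 0.3000, 0.2000], E[r] = 0.3000, γ^t·E[r] = 0.300000, running G = 0.300000
t=1: π = [0.1400, 0.1400, 0.2800, 0.1800, 0.2600], E[r] = -0.1000, γ^t·E[r] = -0.080000, running G = 0.220000
t=2: π = [0.1520, 0.1680, 0.2880, 0.1620, 0.2300], E[r] = -0.1740, γ^t·E[r] = -0.111360, running G = 0.108640
t=3: π = [0.1460, 0.1686, 0.2890, 0.1554, 0.2410], E[r] = -0.2004, γ^t·E[r] = -0.102605, running G = 0.006035
t=4: π = [0.1482, 0.1699, 0.2879, 0.1552, 0.2388], E[r] = -0.2024, γ^t·E[r] = -0.082919, running G = -0.076884
t=5: π = [0.1478, 0.1697, 0.2879, 0.1549, 0.2397], E[r] = -0.2035, γ^t·E[r] = -0.066687, running G = -0.143571
t=6: π = [0.1479, 0.1697, 0.2879, 0.1550, 0.2395], E[r] = -0.2034, γ^t·E[r] = -0.053328, running G = -0.196899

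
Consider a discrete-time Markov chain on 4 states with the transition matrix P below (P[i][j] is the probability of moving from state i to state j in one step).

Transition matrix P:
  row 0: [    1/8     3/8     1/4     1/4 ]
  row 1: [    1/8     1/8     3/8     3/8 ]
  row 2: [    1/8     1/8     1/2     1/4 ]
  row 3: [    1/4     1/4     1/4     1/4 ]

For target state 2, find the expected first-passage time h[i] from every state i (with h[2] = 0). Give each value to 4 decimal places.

First-step conditioning: h[2] = 0; for i ≠ 2, h[i] = 1 + Σ_k P[i][k]·h[k].
  h[0] = 1 + 1/8·h[0] + 3/8·h[1] + 1/4·h[3]
  h[1] = 1 + 1/8·h[0] + 1/8·h[1] + 3/8·h[3]
  h[3] = 1 + 1/4·h[0] + 1/4·h[1] + 1/4·h[3]
Solving the 3×3 linear system over states ≠ 2 gives exactly h = [81/23, 73/23, 0, 82/23] (h[2] = 0 is the target).

h = [3.5217, 3.1739, 0.0000, 3.5652]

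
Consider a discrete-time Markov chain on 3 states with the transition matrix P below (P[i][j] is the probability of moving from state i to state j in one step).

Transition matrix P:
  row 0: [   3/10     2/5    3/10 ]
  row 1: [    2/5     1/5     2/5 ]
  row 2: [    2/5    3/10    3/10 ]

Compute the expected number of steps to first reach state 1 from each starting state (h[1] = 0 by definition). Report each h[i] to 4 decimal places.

First-step conditioning: h[1] = 0; for i ≠ 1, h[i] = 1 + Σ_k P[i][k]·h[k].
  h[0] = 1 + 3/10·h[0] + 3/10·h[2]
  h[2] = 1 + 2/5·h[0] + 3/10·h[2]
Solving the 2×2 linear system over states ≠ 1 gives exactly h = [100/37, 0, 110/37] (h[1] = 0 is the target).

h = [2.7027, 0.0000, 2.9730]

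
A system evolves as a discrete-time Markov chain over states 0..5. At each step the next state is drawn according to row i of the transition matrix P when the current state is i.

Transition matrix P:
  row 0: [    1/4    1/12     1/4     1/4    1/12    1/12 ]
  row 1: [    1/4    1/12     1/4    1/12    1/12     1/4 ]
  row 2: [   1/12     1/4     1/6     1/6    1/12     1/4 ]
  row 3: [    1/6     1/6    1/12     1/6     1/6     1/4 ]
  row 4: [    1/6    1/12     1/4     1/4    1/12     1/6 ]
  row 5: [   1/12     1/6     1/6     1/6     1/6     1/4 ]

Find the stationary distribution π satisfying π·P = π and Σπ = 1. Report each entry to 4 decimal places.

π = [0.1587, 0.1471, 0.1870, 0.1773, 0.1159, 0.2139]

Balance equations π_j = Σ_i π_i·P[i][j]:
  π_0 = 1/4·π_0 + 1/4·π_1 + 1/12·π_2 + 1/6·π_3 + 1/6·π_4 + 1/12·π_5
  π_1 = 1/12·π_0 + 1/12·π_1 + 1/4·π_2 + 1/6·π_3 + 1/12·π_4 + 1/6·π_5
  π_2 = 1/4·π_0 + 1/4·π_1 + 1/6·π_2 + 1/12·π_3 + 1/4·π_4 + 1/6·π_5
  π_3 = 1/4·π_0 + 1/12·π_1 + 1/6·π_2 + 1/6·π_3 + 1/4·π_4 + 1/6·π_5
  π_4 = 1/12·π_0 + 1/12·π_1 + 1/12·π_2 + 1/6·π_3 + 1/12·π_4 + 1/6·π_5
  normalize: π_0 + π_1 + π_2 + π_3 + π_4 + π_5 = 1
Solving the linear system gives exactly π = [9711/61174, 8999/61174, 5721/30587, 5423/30587, 3546/30587, 6542/30587].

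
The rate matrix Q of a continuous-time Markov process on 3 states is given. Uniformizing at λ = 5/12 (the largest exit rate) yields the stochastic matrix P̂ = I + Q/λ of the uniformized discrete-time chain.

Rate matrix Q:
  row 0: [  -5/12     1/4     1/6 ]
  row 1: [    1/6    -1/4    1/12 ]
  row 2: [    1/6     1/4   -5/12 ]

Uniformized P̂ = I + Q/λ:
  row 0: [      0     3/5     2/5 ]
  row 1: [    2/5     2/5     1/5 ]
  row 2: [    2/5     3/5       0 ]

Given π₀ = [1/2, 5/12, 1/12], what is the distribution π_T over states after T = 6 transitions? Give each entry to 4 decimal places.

t=0: π = [0.5000, 0.4167, 0.0833]
t=1: π = [0.2000, 0.5167, 0.2833]
t=2: π = [0.3200, 0.4967, 0.1833]
t=3: π = [0.2720, 0.5007, 0.2273]
t=4: π = [0.2912, 0.4999, 0.2089]
t=5: π = [0.2835, 0.5000, 0.2165]
t=6: π = [0.2866, 0.5000, 0.2134]

π = [0.2866, 0.5000, 0.2134]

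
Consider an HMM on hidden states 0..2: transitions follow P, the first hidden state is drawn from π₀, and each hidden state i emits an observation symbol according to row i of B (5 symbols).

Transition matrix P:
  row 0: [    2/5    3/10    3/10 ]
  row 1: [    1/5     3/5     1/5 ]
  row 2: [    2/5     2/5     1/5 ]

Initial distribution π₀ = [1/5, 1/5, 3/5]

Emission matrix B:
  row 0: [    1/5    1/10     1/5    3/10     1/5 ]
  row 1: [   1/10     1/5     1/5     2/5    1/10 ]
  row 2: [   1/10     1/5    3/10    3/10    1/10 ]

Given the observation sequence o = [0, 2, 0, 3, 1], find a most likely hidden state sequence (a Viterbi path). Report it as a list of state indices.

path = [2, 1, 1, 1, 1]

t=0: δ = [4.000e-02, 2.000e-02, 6.000e-02]  (obs o_0=0)
t=1: δ = [4.800e-03, 4.800e-03, 3.600e-03]  ψ = [2, 2, 0]  (obs o_1=2)
t=2: δ = [3.840e-04, 2.880e-04, 1.440e-04]  ψ = [0, 1, 0]  (obs o_2=0)
t=3: δ = [4.608e-05, 6.912e-05, 3.456e-05]  ψ = [0, 1, 0]  (obs o_3=3)
t=4: δ = [1.843e-06, 8.294e-06, 2.765e-06]  ψ = [0, 1, 0]  (obs o_4=1)
backtrack: best end state = 1; path = [2, 1, 1, 1, 1]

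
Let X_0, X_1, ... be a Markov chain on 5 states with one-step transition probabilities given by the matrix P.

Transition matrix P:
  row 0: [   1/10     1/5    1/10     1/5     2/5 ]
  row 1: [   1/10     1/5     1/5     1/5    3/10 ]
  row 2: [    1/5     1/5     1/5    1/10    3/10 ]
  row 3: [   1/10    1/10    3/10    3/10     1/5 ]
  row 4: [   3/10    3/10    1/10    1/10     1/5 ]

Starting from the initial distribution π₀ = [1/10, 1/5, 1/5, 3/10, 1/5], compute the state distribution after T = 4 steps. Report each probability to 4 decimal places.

π = [0.1719, 0.2100, 0.1728, 0.1727, 0.2727]

t=0: π = [0.1000, 0.2000, 0.2000, 0.3000, 0.2000]
t=1: π = [0.1600, 0.1900, 0.2000, 0.1900, 0.2600]
t=2: π = [0.1720, 0.2070, 0.1770, 0.1730, 0.2710]
t=3: π = [0.1719, 0.2098, 0.1730, 0.1725, 0.2728]
t=4: π = [0.1719, 0.2100, 0.1728, 0.1727, 0.2727]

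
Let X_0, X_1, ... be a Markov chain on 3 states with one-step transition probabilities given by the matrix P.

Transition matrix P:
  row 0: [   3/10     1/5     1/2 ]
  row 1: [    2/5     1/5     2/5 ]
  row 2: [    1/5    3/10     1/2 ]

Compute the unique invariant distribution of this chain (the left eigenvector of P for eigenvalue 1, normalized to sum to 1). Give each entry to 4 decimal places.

π = [0.2772, 0.2475, 0.4752]

Balance equations π_j = Σ_i π_i·P[i][j]:
  π_0 = 3/10·π_0 + 2/5·π_1 + 1/5·π_2
  π_1 = 1/5·π_0 + 1/5·π_1 + 3/10·π_2
  normalize: π_0 + π_1 + π_2 = 1
Solving the linear system gives exactly π = [28/101, 25/101, 48/101].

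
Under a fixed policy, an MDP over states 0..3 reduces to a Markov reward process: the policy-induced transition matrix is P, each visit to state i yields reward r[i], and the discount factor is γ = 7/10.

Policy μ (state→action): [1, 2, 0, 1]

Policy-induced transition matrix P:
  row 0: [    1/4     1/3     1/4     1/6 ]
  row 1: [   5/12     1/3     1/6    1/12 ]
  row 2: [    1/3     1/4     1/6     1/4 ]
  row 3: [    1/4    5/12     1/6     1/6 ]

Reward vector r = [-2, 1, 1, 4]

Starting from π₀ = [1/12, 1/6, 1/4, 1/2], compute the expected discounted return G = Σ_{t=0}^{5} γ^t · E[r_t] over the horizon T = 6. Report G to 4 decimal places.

G = 3.3014

t=0: π = [0.0833, 0.1667, 0.2500, 0.5000], E[r] = 2.2500, γ^t·E[r] = 2.250000, running G = 2.250000
t=1: π = [0.2986, 0.3542, 0.1736, 0.1736], E[r] = 0.6250, γ^t·E[r] = 0.437500, running G = 2.687500
t=2: π = [0.3235, 0.3333, 0.1916, 0.1516], E[r] = 0.4844, γ^t·E[r] = 0.237344, running G = 2.924844
t=3: π = [0.3215, 0.3300, 0.1936, 0.1549], E[r] = 0.5000, γ^t·E[r] = 0.171500, running G = 3.096344
t=4: π = [0.3211, 0.3301, 0.1935, 0.1553], E[r] = 0.5025, γ^t·E[r] = 0.120649, running G = 3.216993
t=5: π = [0.3211, 0.3302, 0.1934, 0.1553], E[r] = 0.5024, γ^t·E[r] = 0.084442, running G = 3.301435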